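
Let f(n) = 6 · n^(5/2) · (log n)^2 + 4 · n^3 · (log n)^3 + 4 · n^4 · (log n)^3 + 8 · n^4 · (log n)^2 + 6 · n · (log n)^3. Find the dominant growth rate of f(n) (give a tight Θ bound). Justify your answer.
f(n) ∈ Θ(n^4 · (log n)^3)

Compare the terms by growth order. For large n, n^a · (log n)^b dominates n^a' · (log n)^b' iff a > a', or (a = a' and b > b'). Ranking the 5 terms shows the dominant one is 4 · n^4 · (log n)^3. Hence f(n) ∈ Θ(n^4 · (log n)^3).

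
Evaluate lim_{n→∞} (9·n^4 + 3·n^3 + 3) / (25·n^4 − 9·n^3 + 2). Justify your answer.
lim = 9/25

For large n the leading n^4 terms dominate both numerator and denominator. Dividing top and bottom by n^4, every other term tends to 0, leaving 9/25.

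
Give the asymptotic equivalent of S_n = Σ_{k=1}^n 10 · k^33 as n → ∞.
S_n ~ 5 · n^34 / 17

By integral comparison (Euler-Maclaurin), Σ_{k=1}^n 10 · k^33 = 10 · ∫_0^n x^33 dx + O(n^33) = 10 · n^34/34 = 5 · n^34 / 17 + O(n^33). (Equivalently, Faulhaber's formula gives the same leading term.)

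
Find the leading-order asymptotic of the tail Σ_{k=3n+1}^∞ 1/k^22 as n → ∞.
Σ_{k>3n} 1/k^22 ~ 1/(21 · (3n)^21)

Compare to the integral: ∫_{3n}^∞ x^(−22) dx = [−x^(−21)/21]_{3n}^∞ = 1/((22−1)·(3n)^21). Euler-Maclaurin then gives
  Σ_{k>3n} 1/k^22 = ∫_{3n}^∞ dx/x^22 − 1/(2·(3n)^22) + O(1/(3n)^23).
(Equivalently this is ζ(22) − Σ_{k≤3n} 1/k^22.)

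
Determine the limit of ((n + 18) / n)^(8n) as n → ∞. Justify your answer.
lim = e^144

Rewrite as (1 + 18/n)^(8n). By the standard limit (1 + x/n)^n → e^x, we have (1 + 18/n)^n → e^18, and raising to the 8th power gives e^144.
More precisely, ln[(1 + 18/n)^(8n)] = 8n · ln(1 + 18/n) = 8n · (18/n + O(1/n^2)) = 144 + O(1/n) → 144.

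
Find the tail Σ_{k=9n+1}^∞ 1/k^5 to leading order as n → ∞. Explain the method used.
Σ_{k>9n} 1/k^5 ~ 1/(4 · (9n)^4)

Compare to the integral: ∫_{9n}^∞ x^(−5) dx = [−x^(−4)/4]_{9n}^∞ = 1/((5−1)·(9n)^4). Euler-Maclaurin then gives
  Σ_{k>9n} 1/k^5 = ∫_{9n}^∞ dx/x^5 − 1/(2·(9n)^5) + O(1/(9n)^6).
(Equivalently this is ζ(5) − Σ_{k≤9n} 1/k^5.)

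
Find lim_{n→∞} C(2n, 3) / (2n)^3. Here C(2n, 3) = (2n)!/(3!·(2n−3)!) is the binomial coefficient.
lim = 1/3! = 1/6

With N = 2n → ∞: C(N, 3) / N^3 = [N(N−1)…(N−2)] / (3! · N^3) = (1/3!) · 1 · (1 − 1/(2n)) · (1 − 2/(2n)). Each factor → 1 as N → ∞, so the limit is 1/3! = 1/6.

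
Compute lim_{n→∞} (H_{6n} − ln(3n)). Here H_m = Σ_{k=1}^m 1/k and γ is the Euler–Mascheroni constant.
lim = ln 2 + γ

By Euler-Maclaurin, H_m = ln m + γ + O(1/m). So
  H_{6n} − ln(3n) = ln(6n) + γ − ln(3n) + O(1/n)
                       = ln(6/3) + γ + O(1/n).
Hence the limit is ln(6/3) + γ (= ln 2).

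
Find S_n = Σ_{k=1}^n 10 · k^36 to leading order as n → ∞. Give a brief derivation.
S_n ~ 10 · n^37 / 37

By integral comparison (Euler-Maclaurin), Σ_{k=1}^n 10 · k^36 = 10 · ∫_0^n x^36 dx + O(n^36) = 10 · n^37/37 + O(n^36). (Equivalently, Faulhaber's formula gives the same leading term.)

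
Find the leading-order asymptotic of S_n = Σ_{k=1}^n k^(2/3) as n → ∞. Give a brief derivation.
S_n ~ (3/5) · n^(5/3)

Integral comparison: Σ_{k=1}^n k^(2/3) = ∫_0^n x^(2/3) dx + O(n^(2/3)). The integral is n^(1 + 2/3) / (1 + 2/3) = n^((2+3)/3) / ((2+3)/3) = (3/5) · n^(5/3).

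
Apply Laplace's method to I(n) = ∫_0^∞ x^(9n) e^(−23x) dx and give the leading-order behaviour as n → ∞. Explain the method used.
I(n) ~ (sqrt(2π·9n) / 23) · (9n/(23e))^(9n)

Write the integrand as exp(9n ln x − 23x) and set f(x) = 9n ln x − 23x. Then f'(x) = 9n/x − 23 = 0 at x* = 9n/23, and f''(x*) = −9n/x*^2 = −23^2/(9n). Laplace's method (interior maximum) gives
  I(n) ~ e^(f(x*)) · sqrt(2π / |f''(x*)|)
        = exp(9n ln(9n/23) − 9n) · sqrt(2π · 9n / 23^2)
        = (9n/23)^(9n) e^(−9n) · sqrt(2π·9n) / 23
        = (sqrt(2π·9n) / 23) · (9n/(23e))^(9n).
This matches Γ(9n+1)/23^(9n+1) with Stirling applied to Γ.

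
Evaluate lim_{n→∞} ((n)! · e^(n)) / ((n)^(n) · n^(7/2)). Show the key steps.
lim = 0

Stirling: (n)! ~ sqrt(2π·n) · (n/e)^(n). Hence
  (n)! · e^(n) / (n)^(n) ~ sqrt(2π·n).
Dividing by n^(7/2): sqrt(2π·n) / n^(7/2) = sqrt(2π) · n^((1−7)/2), so the expression behaves like sqrt(2π) · n^((1−7)/2) → 0.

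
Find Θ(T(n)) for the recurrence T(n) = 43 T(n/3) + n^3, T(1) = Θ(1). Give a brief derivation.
T(n) = Θ(n^(log_3 43))

Master theorem: compare f(n) = n^3 to n^(log_3 43) where log_3 43 ≈ 3.424. Since 3 < log_3 43, we have f(n) = O(n^(log_3 43 − ε)) for some ε > 0 — Case 1. Hence T(n) = Θ(n^(log_3 43)).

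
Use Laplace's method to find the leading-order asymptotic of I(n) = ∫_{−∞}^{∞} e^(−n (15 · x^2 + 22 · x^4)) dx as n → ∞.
I(n) ~ sqrt(π/(15n))

φ(x) = 15 · x^2 + 22 · x^4 has its unique global minimum at x* = 0 (since φ'(x) = 30x + 88x^3 = 0 only at x = 0 for real x with both coefficients positive, and φ → ∞ as |x| → ∞). At x* = 0, φ(0) = 0 and φ''(0) = 30. Laplace's method then gives
  I(n) ~ sqrt(2π / (n · φ''(0))) · e^(−n φ(0)) = sqrt(2π / (30n)) = sqrt(π/(15n)).
The 22 · x^4 term contributes only at subleading order (an O(1/n) relative correction).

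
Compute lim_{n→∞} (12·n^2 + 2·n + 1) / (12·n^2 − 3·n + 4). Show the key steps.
lim = 12/12 = 1

For large n the leading n^2 terms dominate both numerator and denominator. Dividing top and bottom by n^2, every other term tends to 0, leaving 12/12 = 1.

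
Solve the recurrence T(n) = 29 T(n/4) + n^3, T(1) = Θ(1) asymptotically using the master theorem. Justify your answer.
T(n) = Θ(n^3)

log_4 29 ≈ 2.429. f(n) = n^3 dominates n^(log_4 29) since 3 > 2.429, and the regularity condition a·f(n/b) = 29·(n/4)^3 = (29/64)·n^3 ≤ c·f(n) holds with c = 29/64 ≈ 0.453 < 1. So this is Case 3: T(n) = Θ(f(n)) = Θ(n^3).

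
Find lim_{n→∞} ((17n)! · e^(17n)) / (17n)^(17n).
lim = ∞

Stirling: (17n)! ~ sqrt(2π·17n) · (17n/e)^(17n). Hence
  (17n)! · e^(17n) / (17n)^(17n) ~ sqrt(2π·17n) = sqrt(2π·17) · sqrt(n) → ∞.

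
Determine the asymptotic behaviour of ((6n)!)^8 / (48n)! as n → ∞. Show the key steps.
((6n)!)^8/(48n)! ~ ((2π·6n)^(7/2) / sqrt(8)) · 8^(−8·6n)  →  0

Write N = 6n. Stirling: N! ~ sqrt(2π N)(N/e)^N and (8N)! ~ sqrt(2π·8N)·(8N/e)^(8N).
  (N!)^8/(8N)! ~ (2π N)^(8/2) (N/e)^(8N) / [sqrt(2π·8N) (8N/e)^(8N)]
     = (2π N)^(8/2) / sqrt(2π·8N) · (N/(8N))^(8N)
     = (2π N)^((8−1)/2) / sqrt(8) · 8^(−8N).
Since 8^8 > 1, the factor 8^(−8N) decays exponentially, so the ratio → 0. Substituting N = 6n gives the stated form.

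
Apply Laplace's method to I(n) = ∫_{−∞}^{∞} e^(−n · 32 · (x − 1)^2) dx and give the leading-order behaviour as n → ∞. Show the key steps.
I(n) = sqrt(π/(32n))

Here φ(x) = 32 · (x − 1)^2 has its unique minimum at x* = 1 with φ(x*) = 0 and φ''(x*) = 64. Laplace's method gives
  I(n) ~ e^(−n φ(x*)) · sqrt(2π / (n · φ''(x*))) = sqrt(2π / (64n)) = sqrt(π/(32n)).
This is exact: substituting u = (x − 1)·sqrt(32n) gives I(n) = (1/sqrt(32n)) ∫_{−∞}^{∞} e^(−u^2) du = sqrt(π/(32n)).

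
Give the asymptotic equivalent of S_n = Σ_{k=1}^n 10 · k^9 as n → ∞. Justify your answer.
S_n ~ n^10

By integral comparison (Euler-Maclaurin), Σ_{k=1}^n 10 · k^9 = 10 · ∫_0^n x^9 dx + O(n^9) = 10 · n^10/10 = n^10 + O(n^9). (Equivalently, Faulhaber's formula gives the same leading term.)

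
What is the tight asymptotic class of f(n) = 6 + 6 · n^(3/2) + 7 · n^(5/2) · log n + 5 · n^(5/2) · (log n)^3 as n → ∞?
f(n) ∈ Θ(n^(5/2) · (log n)^3)

Compare the terms by growth order. For large n, n^a · (log n)^b dominates n^a' · (log n)^b' iff a > a', or (a = a' and b > b'). Ranking the 4 terms shows the dominant one is 5 · n^(5/2) · (log n)^3. Hence f(n) ∈ Θ(n^(5/2) · (log n)^3).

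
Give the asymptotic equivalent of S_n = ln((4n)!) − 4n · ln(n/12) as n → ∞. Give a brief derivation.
S_n ~ 4n · (ln 48 − 1) + O(ln n)

Stirling: ln((4n)!) = 4n ln(4n) − 4n + O(ln n).
  S_n = 4n ln(4n) − 4n − 4n ln(n/12) + O(ln n)
      = 4n ln(4n) − 4n ln n + 4n ln 12 − 4n + O(ln n)
      = 4n ln 4 + 4n ln 12 − 4n + O(ln n)
      = 4n (ln 48 − 1) + O(ln n).
Numerically ln(48) − 1 ≈ 2.8712.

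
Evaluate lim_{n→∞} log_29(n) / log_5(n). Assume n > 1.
lim = ln(5) / ln(29) = log_29(5)

Change of base: log_29(n) = ln n / ln 29 and log_5(n) = ln n / ln 5. The ratio is (ln n / ln 29) · (ln 5 / ln n) = ln 5 / ln 29, a constant independent of n. So the limit is ln 5 / ln 29 = log_29(5).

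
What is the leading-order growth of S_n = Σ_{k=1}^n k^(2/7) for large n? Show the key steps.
S_n ~ (7/9) · n^(9/7)

Integral comparison: Σ_{k=1}^n k^(2/7) = ∫_0^n x^(2/7) dx + O(n^(2/7)). The integral is n^(1 + 2/7) / (1 + 2/7) = n^((2+7)/7) / ((2+7)/7) = (7/9) · n^(9/7).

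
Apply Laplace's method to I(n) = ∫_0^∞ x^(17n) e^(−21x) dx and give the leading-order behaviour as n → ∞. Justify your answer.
I(n) ~ (sqrt(2π·17n) / 21) · (17n/(21e))^(17n)

Write the integrand as exp(17n ln x − 21x) and set f(x) = 17n ln x − 21x. Then f'(x) = 17n/x − 21 = 0 at x* = 17n/21, and f''(x*) = −17n/x*^2 = −21^2/(17n). Laplace's method (interior maximum) gives
  I(n) ~ e^(f(x*)) · sqrt(2π / |f''(x*)|)
        = exp(17n ln(17n/21) − 17n) · sqrt(2π · 17n / 21^2)
        = (17n/21)^(17n) e^(−17n) · sqrt(2π·17n) / 21
        = (sqrt(2π·17n) / 21) · (17n/(21e))^(17n).
This matches Γ(17n+1)/21^(17n+1) with Stirling applied to Γ.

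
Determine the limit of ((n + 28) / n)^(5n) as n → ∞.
lim = e^140

Rewrite as (1 + 28/n)^(5n). By the standard limit (1 + x/n)^n → e^x, we have (1 + 28/n)^n → e^28, and raising to the 5th power gives e^140.
More precisely, ln[(1 + 28/n)^(5n)] = 5n · ln(1 + 28/n) = 5n · (28/n + O(1/n^2)) = 140 + O(1/n) → 140.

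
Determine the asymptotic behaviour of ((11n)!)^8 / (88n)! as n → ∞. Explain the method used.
((11n)!)^8/(88n)! ~ ((2π·11n)^(7/2) / sqrt(8)) · 8^(−8·11n)  →  0

Write N = 11n. Stirling: N! ~ sqrt(2π N)(N/e)^N and (8N)! ~ sqrt(2π·8N)·(8N/e)^(8N).
  (N!)^8/(8N)! ~ (2π N)^(8/2) (N/e)^(8N) / [sqrt(2π·8N) (8N/e)^(8N)]
     = (2π N)^(8/2) / sqrt(2π·8N) · (N/(8N))^(8N)
     = (2π N)^((8−1)/2) / sqrt(8) · 8^(−8N).
Since 8^8 > 1, the factor 8^(−8N) decays exponentially, so the ratio → 0. Substituting N = 11n gives the stated form.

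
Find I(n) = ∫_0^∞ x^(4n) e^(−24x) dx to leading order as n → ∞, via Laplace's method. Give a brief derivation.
I(n) ~ (sqrt(2π·4n) / 24) · (4n/(24e))^(4n)

Write the integrand as exp(4n ln x − 24x) and set f(x) = 4n ln x − 24x. Then f'(x) = 4n/x − 24 = 0 at x* = 4n/24, and f''(x*) = −4n/x*^2 = −24^2/(4n). Laplace's method (interior maximum) gives
  I(n) ~ e^(f(x*)) · sqrt(2π / |f''(x*)|)
        = exp(4n ln(4n/24) − 4n) · sqrt(2π · 4n / 24^2)
        = (4n/24)^(4n) e^(−4n) · sqrt(2π·4n) / 24
        = (sqrt(2π·4n) / 24) · (4n/(24e))^(4n).
This matches Γ(4n+1)/24^(4n+1) with Stirling applied to Γ.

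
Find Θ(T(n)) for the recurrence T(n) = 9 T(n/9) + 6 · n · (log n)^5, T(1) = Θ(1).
T(n) = Θ(n · (log n)^6)

Here log_9 9 = 1 and f(n) = 6 · n · (log n)^5 = Θ(n^(log_9 9) · (log n)^5). This is the extended Case 2 of the master theorem (f matches the critical exponent up to log factors), giving T(n) = Θ(n^(log_9 9) · (log n)^(5+1)) = Θ(n · (log n)^6).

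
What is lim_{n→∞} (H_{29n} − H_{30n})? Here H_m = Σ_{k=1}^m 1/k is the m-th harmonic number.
lim = ln(29/30)

Euler-Maclaurin gives H_m = ln m + γ + 1/(2m) + O(1/m^2). The γ and O(1/m) terms cancel in the difference:
  H_{29n} − H_{30n} = ln(29n) − ln(30n) + O(1/n) = ln(29/30) + O(1/n).
Hence the limit is ln(29/30).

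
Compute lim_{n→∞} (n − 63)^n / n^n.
lim = e^(−63)

Rewrite as (1 − 63/n)^(n). By the standard limit (1 + x/n)^n → e^x, we have (1 − 63/n)^n → e^(−63), and raising to the 1st power gives e^(−63).
More precisely, ln[(1 − 63/n)^(n)] = n · ln(1 − 63/n) = n · (-63/n + O(1/n^2)) = -63 + O(1/n) → -63.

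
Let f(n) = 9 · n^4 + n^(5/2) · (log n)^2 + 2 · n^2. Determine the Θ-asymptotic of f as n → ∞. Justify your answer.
f(n) ∈ Θ(n^4)

Compare the terms by growth order. For large n, n^a · (log n)^b dominates n^a' · (log n)^b' iff a > a', or (a = a' and b > b'). Ranking the 3 terms shows the dominant one is 9 · n^4. Hence f(n) ∈ Θ(n^4).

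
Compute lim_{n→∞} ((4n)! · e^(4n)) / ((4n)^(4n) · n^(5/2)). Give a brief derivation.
lim = 0

Stirling: (4n)! ~ sqrt(2π·4n) · (4n/e)^(4n). Hence
  (4n)! · e^(4n) / (4n)^(4n) ~ sqrt(2π·4n).
Dividing by n^(5/2): sqrt(2π·4n) / n^(5/2) = sqrt(2π·4) · n^((1−5)/2), so the expression behaves like sqrt(2π·4) · n^((1−5)/2) → 0.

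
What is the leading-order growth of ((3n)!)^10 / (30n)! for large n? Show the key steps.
((3n)!)^10/(30n)! ~ ((2π·3n)^(9/2) / sqrt(10)) · 10^(−10·3n)  →  0

Write N = 3n. Stirling: N! ~ sqrt(2π N)(N/e)^N and (10N)! ~ sqrt(2π·10N)·(10N/e)^(10N).
  (N!)^10/(10N)! ~ (2π N)^(10/2) (N/e)^(10N) / [sqrt(2π·10N) (10N/e)^(10N)]
     = (2π N)^(10/2) / sqrt(2π·10N) · (N/(10N))^(10N)
     = (2π N)^((10−1)/2) / sqrt(10) · 10^(−10N).
Since 10^10 > 1, the factor 10^(−10N) decays exponentially, so the ratio → 0. Substituting N = 3n gives the stated form.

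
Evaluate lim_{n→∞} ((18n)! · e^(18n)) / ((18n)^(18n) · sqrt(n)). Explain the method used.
lim = sqrt(2π·18)

Stirling: (18n)! ~ sqrt(2π·18n) · (18n/e)^(18n). Hence
  (18n)! · e^(18n) / (18n)^(18n) ~ sqrt(2π·18n).
Dividing by sqrt(n): sqrt(2π·18n) / sqrt(n) = sqrt(2π·18) · n^((1−1)/2), so the limit is sqrt(2π·18).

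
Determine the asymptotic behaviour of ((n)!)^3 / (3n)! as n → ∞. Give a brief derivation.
((n)!)^3/(3n)! ~ ((2π·n)^(2/2) / sqrt(3)) · 3^(−3·n)  →  0

Write N = n. Stirling: N! ~ sqrt(2π N)(N/e)^N and (3N)! ~ sqrt(2π·3N)·(3N/e)^(3N).
  (N!)^3/(3N)! ~ (2π N)^(3/2) (N/e)^(3N) / [sqrt(2π·3N) (3N/e)^(3N)]
     = (2π N)^(3/2) / sqrt(2π·3N) · (N/(3N))^(3N)
     = (2π N)^((3−1)/2) / sqrt(3) · 3^(−3N).
Since 3^3 > 1, the factor 3^(−3N) decays exponentially, so the ratio → 0. Substituting N = n gives the stated form.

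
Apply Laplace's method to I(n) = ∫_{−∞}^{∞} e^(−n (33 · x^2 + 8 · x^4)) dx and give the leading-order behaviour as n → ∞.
I(n) ~ sqrt(π/(33n))

φ(x) = 33 · x^2 + 8 · x^4 has its unique global minimum at x* = 0 (since φ'(x) = 66x + 32x^3 = 0 only at x = 0 for real x with both coefficients positive, and φ → ∞ as |x| → ∞). At x* = 0, φ(0) = 0 and φ''(0) = 66. Laplace's method then gives
  I(n) ~ sqrt(2π / (n · φ''(0))) · e^(−n φ(0)) = sqrt(2π / (66n)) = sqrt(π/(33n)).
The 8 · x^4 term contributes only at subleading order (an O(1/n) relative correction).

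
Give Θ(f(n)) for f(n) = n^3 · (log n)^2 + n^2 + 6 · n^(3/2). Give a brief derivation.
f(n) ∈ Θ(n^3 · (log n)^2)

Compare the terms by growth order. For large n, n^a · (log n)^b dominates n^a' · (log n)^b' iff a > a', or (a = a' and b > b'). Ranking the 3 terms shows the dominant one is n^3 · (log n)^2. Hence f(n) ∈ Θ(n^3 · (log n)^2).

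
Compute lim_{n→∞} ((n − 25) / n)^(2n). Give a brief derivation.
lim = e^(−50)

Rewrite as (1 − 25/n)^(2n). By the standard limit (1 + x/n)^n → e^x, we have (1 − 25/n)^n → e^(−25), and raising to the 2nd power gives e^(−50).
More precisely, ln[(1 − 25/n)^(2n)] = 2n · ln(1 − 25/n) = 2n · (-25/n + O(1/n^2)) = -50 + O(1/n) → -50.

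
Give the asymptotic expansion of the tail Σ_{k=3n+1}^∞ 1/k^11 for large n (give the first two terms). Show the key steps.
Σ_{k>3n} 1/k^11 = 1/(10 · (3n)^10) − 1/(2 · (3n)^11) + O(1/(3n)^12)

Compare to the integral: ∫_{3n}^∞ x^(−11) dx = [−x^(−10)/10]_{3n}^∞ = 1/((11−1)·(3n)^10). The Euler-Maclaurin correction adds −f(3n)/2 = −1/(2·(3n)^11). Euler-Maclaurin then gives
  Σ_{k>3n} 1/k^11 = ∫_{3n}^∞ dx/x^11 − 1/(2·(3n)^11) + O(1/(3n)^12).
(Equivalently this is ζ(11) − Σ_{k≤3n} 1/k^11.)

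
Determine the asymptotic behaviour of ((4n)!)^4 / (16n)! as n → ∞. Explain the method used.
((4n)!)^4/(16n)! ~ ((2π·4n)^(3/2) / 2) · 4^(−4·4n)  →  0

Write N = 4n. Stirling: N! ~ sqrt(2π N)(N/e)^N and (4N)! ~ sqrt(2π·4N)·(4N/e)^(4N).
  (N!)^4/(4N)! ~ (2π N)^(4/2) (N/e)^(4N) / [sqrt(2π·4N) (4N/e)^(4N)]
     = (2π N)^(4/2) / sqrt(2π·4N) · (N/(4N))^(4N)
     = (2π N)^((4−1)/2) / 2 · 4^(−4N).
Since 4^4 > 1, the factor 4^(−4N) decays exponentially, so the ratio → 0. Substituting N = 4n gives the stated form.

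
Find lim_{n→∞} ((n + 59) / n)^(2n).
lim = e^118

Rewrite as (1 + 59/n)^(2n). By the standard limit (1 + x/n)^n → e^x, we have (1 + 59/n)^n → e^59, and raising to the 2nd power gives e^118.
More precisely, ln[(1 + 59/n)^(2n)] = 2n · ln(1 + 59/n) = 2n · (59/n + O(1/n^2)) = 118 + O(1/n) → 118.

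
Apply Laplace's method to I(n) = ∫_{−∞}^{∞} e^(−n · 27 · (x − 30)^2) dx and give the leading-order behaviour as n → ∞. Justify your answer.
I(n) = sqrt(π/(27n))

Here φ(x) = 27 · (x − 30)^2 has its unique minimum at x* = 30 with φ(x*) = 0 and φ''(x*) = 54. Laplace's method gives
  I(n) ~ e^(−n φ(x*)) · sqrt(2π / (n · φ''(x*))) = sqrt(2π / (54n)) = sqrt(π/(27n)).
This is exact: substituting u = (x − 30)·sqrt(27n) gives I(n) = (1/sqrt(27n)) ∫_{−∞}^{∞} e^(−u^2) du = sqrt(π/(27n)).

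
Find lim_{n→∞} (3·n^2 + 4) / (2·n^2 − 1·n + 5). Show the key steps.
lim = 3/2

For large n the leading n^2 terms dominate both numerator and denominator. Dividing top and bottom by n^2, every other term tends to 0, leaving 3/2.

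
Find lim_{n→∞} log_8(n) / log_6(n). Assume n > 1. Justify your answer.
lim = ln(6) / ln(8) = log_8(6)

Change of base: log_8(n) = ln n / ln 8 and log_6(n) = ln n / ln 6. The ratio is (ln n / ln 8) · (ln 6 / ln n) = ln 6 / ln 8, a constant independent of n. So the limit is ln 6 / ln 8 = log_8(6).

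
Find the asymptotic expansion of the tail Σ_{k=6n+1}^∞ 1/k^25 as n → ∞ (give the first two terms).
Σ_{k>6n} 1/k^25 = 1/(24 · (6n)^24) − 1/(2 · (6n)^25) + O(1/(6n)^26)

Compare to the integral: ∫_{6n}^∞ x^(−25) dx = [−x^(−24)/24]_{6n}^∞ = 1/((25−1)·(6n)^24). The Euler-Maclaurin correction adds −f(6n)/2 = −1/(2·(6n)^25). Euler-Maclaurin then gives
  Σ_{k>6n} 1/k^25 = ∫_{6n}^∞ dx/x^25 − 1/(2·(6n)^25) + O(1/(6n)^26).
(Equivalently this is ζ(25) − Σ_{k≤6n} 1/k^25.)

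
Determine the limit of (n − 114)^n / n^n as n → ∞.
lim = e^(−114)

Rewrite as (1 − 114/n)^(n). By the standard limit (1 + x/n)^n → e^x, we have (1 − 114/n)^n → e^(−114), and raising to the 1st power gives e^(−114).
More precisely, ln[(1 − 114/n)^(n)] = n · ln(1 − 114/n) = n · (-114/n + O(1/n^2)) = -114 + O(1/n) → -114.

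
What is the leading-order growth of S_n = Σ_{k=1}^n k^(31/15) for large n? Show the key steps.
S_n ~ (15/46) · n^(46/15)

Integral comparison: Σ_{k=1}^n k^(31/15) = ∫_0^n x^(31/15) dx + O(n^(31/15)). The integral is n^(1 + 31/15) / (1 + 31/15) = n^((31+15)/15) / ((31+15)/15) = (15/46) · n^(46/15).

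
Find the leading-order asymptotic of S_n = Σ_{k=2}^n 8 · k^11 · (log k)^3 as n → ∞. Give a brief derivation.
S_n ~ 2 · n^12 · (log n)^3 / 3

By integral comparison, S_n = ∫_1^n 8 · x^11 · (log x)^3 dx + O(n^11 · (log n)^3). For the integral, the leading term of ∫_1^n x^11 (log x)^3 dx is n^12/12 · (log n)^3 (by repeated integration by parts; each step lowers the log-exponent and produces a relatively O(1/log n) correction). Hence S_n ~ 2 · n^12 · (log n)^3 / 3.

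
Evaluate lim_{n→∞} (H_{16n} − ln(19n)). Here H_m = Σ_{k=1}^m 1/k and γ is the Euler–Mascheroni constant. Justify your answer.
lim = ln(16/19) + γ

By Euler-Maclaurin, H_m = ln m + γ + O(1/m). So
  H_{16n} − ln(19n) = ln(16n) + γ − ln(19n) + O(1/n)
                       = ln(16/19) + γ + O(1/n).
Hence the limit is ln(16/19) + γ.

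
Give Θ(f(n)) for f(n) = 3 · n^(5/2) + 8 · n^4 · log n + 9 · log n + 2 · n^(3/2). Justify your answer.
f(n) ∈ Θ(n^4 · log n)

Compare the terms by growth order. For large n, n^a · (log n)^b dominates n^a' · (log n)^b' iff a > a', or (a = a' and b > b'). Ranking the 4 terms shows the dominant one is 8 · n^4 · log n. Hence f(n) ∈ Θ(n^4 · log n).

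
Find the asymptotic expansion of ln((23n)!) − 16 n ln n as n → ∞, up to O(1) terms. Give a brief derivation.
ln((23n)!) − 16 n ln n = 7 n ln n + 23(ln 23 − 1) n + (1/2) ln(2π·23n) + O(1/n)

Stirling: ln((23n)!) = 23n ln(23n) − 23n + (1/2) ln(2π·23n) + O(1/n).
Expand 23n ln(23n) = 23n (ln n + ln 23) = 23n ln n + 23n ln 23.
Subtract 16n ln n: leading term is (23 − 16) n ln n = 7 n ln n. The next term is 23n ln 23 − 23n = 23(ln 23 − 1) n. Then the (1/2) ln(2π·23n) correction.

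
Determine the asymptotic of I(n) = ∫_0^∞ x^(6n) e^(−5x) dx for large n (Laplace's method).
I(n) ~ (sqrt(2π·6n) / 5) · (6n/(5e))^(6n)

Write the integrand as exp(6n ln x − 5x) and set f(x) = 6n ln x − 5x. Then f'(x) = 6n/x − 5 = 0 at x* = 6n/5, and f''(x*) = −6n/x*^2 = −5^2/(6n). Laplace's method (interior maximum) gives
  I(n) ~ e^(f(x*)) · sqrt(2π / |f''(x*)|)
        = exp(6n ln(6n/5) − 6n) · sqrt(2π · 6n / 5^2)
        = (6n/5)^(6n) e^(−6n) · sqrt(2π·6n) / 5
        = (sqrt(2π·6n) / 5) · (6n/(5e))^(6n).
This matches Γ(6n+1)/5^(6n+1) with Stirling applied to Γ.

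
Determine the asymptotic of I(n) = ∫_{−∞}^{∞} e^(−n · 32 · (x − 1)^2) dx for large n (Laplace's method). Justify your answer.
I(n) = sqrt(π/(32n))

Here φ(x) = 32 · (x − 1)^2 has its unique minimum at x* = 1 with φ(x*) = 0 and φ''(x*) = 64. Laplace's method gives
  I(n) ~ e^(−n φ(x*)) · sqrt(2π / (n · φ''(x*))) = sqrt(2π / (64n)) = sqrt(π/(32n)).
This is exact: substituting u = (x − 1)·sqrt(32n) gives I(n) = (1/sqrt(32n)) ∫_{−∞}^{∞} e^(−u^2) du = sqrt(π/(32n)).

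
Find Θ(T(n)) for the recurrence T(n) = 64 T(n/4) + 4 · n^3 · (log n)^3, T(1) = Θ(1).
T(n) = Θ(n^3 · (log n)^4)

Here log_4 64 = 3 and f(n) = 4 · n^3 · (log n)^3 = Θ(n^(log_4 64) · (log n)^3). This is the extended Case 2 of the master theorem (f matches the critical exponent up to log factors), giving T(n) = Θ(n^(log_4 64) · (log n)^(3+1)) = Θ(n^3 · (log n)^4).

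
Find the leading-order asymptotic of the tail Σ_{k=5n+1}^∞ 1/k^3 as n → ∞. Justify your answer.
Σ_{k>5n} 1/k^3 ~ 1/(2 · (5n)^2)

Compare to the integral: ∫_{5n}^∞ x^(−3) dx = [−x^(−2)/2]_{5n}^∞ = 1/((3−1)·(5n)^2). Euler-Maclaurin then gives
  Σ_{k>5n} 1/k^3 = ∫_{5n}^∞ dx/x^3 − 1/(2·(5n)^3) + O(1/(5n)^4).
(Equivalently this is ζ(3) − Σ_{k≤5n} 1/k^3.)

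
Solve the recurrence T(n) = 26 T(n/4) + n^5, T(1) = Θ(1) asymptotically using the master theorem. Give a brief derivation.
T(n) = Θ(n^5)

log_4 26 ≈ 2.350. f(n) = n^5 dominates n^(log_4 26) since 5 > 2.350, and the regularity condition a·f(n/b) = 26·(n/4)^5 = (26/1024)·n^5 ≤ c·f(n) holds with c = 26/1024 ≈ 0.0254 < 1. So this is Case 3: T(n) = Θ(f(n)) = Θ(n^5).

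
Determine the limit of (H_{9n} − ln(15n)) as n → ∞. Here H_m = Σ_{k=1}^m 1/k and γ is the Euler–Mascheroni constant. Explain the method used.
lim = ln(3/5) + γ

By Euler-Maclaurin, H_m = ln m + γ + O(1/m). So
  H_{9n} − ln(15n) = ln(9n) + γ − ln(15n) + O(1/n)
                       = ln(9/15) + γ + O(1/n).
Hence the limit is ln(9/15) + γ (= ln(3/5)).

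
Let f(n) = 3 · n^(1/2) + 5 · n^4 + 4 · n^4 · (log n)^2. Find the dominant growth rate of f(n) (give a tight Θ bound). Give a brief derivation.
f(n) ∈ Θ(n^4 · (log n)^2)

Compare the terms by growth order. For large n, n^a · (log n)^b dominates n^a' · (log n)^b' iff a > a', or (a = a' and b > b'). Ranking the 3 terms shows the dominant one is 4 · n^4 · (log n)^2. Hence f(n) ∈ Θ(n^4 · (log n)^2).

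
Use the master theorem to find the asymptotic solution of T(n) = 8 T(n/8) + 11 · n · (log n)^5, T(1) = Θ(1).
T(n) = Θ(n · (log n)^6)

Here log_8 8 = 1 and f(n) = 11 · n · (log n)^5 = Θ(n^(log_8 8) · (log n)^5). This is the extended Case 2 of the master theorem (f matches the critical exponent up to log factors), giving T(n) = Θ(n^(log_8 8) · (log n)^(5+1)) = Θ(n · (log n)^6).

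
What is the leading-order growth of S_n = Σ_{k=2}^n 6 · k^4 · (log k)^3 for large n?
S_n ~ 6 · n^5 · (log n)^3 / 5

By integral comparison, S_n = ∫_1^n 6 · x^4 · (log x)^3 dx + O(n^4 · (log n)^3). For the integral, the leading term of ∫_1^n x^4 (log x)^3 dx is n^5/5 · (log n)^3 (by repeated integration by parts; each step lowers the log-exponent and produces a relatively O(1/log n) correction). Hence S_n ~ 6 · n^5 · (log n)^3 / 5.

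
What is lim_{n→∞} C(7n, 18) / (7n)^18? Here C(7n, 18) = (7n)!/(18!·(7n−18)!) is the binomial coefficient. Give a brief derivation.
lim = 1/18! = 1/6402373705728000

With N = 7n → ∞: C(N, 18) / N^18 = [N(N−1)…(N−17)] / (18! · N^18) = (1/18!) · 1 · (1 − 1/(7n)) · … · (1 − 17/(7n)). Each factor → 1 as N → ∞, so the limit is 1/18! = 1/6402373705728000.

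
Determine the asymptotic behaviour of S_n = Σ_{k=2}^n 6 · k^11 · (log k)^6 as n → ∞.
S_n ~ n^12 · (log n)^6 / 2

By integral comparison, S_n = ∫_1^n 6 · x^11 · (log x)^6 dx + O(n^11 · (log n)^6). For the integral, the leading term of ∫_1^n x^11 (log x)^6 dx is n^12/12 · (log n)^6 (by repeated integration by parts; each step lowers the log-exponent and produces a relatively O(1/log n) correction). Hence S_n ~ n^12 · (log n)^6 / 2.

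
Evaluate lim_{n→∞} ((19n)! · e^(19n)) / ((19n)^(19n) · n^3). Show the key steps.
lim = 0

Stirling: (19n)! ~ sqrt(2π·19n) · (19n/e)^(19n). Hence
  (19n)! · e^(19n) / (19n)^(19n) ~ sqrt(2π·19n).
Dividing by n^3: sqrt(2π·19n) / n^3 = sqrt(2π·19) · n^((1−6)/2), so the expression behaves like sqrt(2π·19) · n^((1−6)/2) → 0.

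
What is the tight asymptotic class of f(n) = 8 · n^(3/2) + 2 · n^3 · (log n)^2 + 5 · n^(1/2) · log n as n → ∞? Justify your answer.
f(n) ∈ Θ(n^3 · (log n)^2)

Compare the terms by growth order. For large n, n^a · (log n)^b dominates n^a' · (log n)^b' iff a > a', or (a = a' and b > b'). Ranking the 3 terms shows the dominant one is 2 · n^3 · (log n)^2. Hence f(n) ∈ Θ(n^3 · (log n)^2).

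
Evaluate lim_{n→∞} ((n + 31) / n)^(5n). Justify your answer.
lim = e^155

Rewrite as (1 + 31/n)^(5n). By the standard limit (1 + x/n)^n → e^x, we have (1 + 31/n)^n → e^31, and raising to the 5th power gives e^155.
More precisely, ln[(1 + 31/n)^(5n)] = 5n · ln(1 + 31/n) = 5n · (31/n + O(1/n^2)) = 155 + O(1/n) → 155.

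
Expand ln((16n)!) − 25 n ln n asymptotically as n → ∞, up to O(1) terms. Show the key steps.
ln((16n)!) − 25 n ln n = −9 n ln n + 16(ln 16 − 1) n + (1/2) ln(2π·16n) + O(1/n)

Stirling: ln((16n)!) = 16n ln(16n) − 16n + (1/2) ln(2π·16n) + O(1/n).
Expand 16n ln(16n) = 16n (ln n + ln 16) = 16n ln n + 16n ln 16.
Subtract 25n ln n: leading term is (16 − 25) n ln n = −9 n ln n. The next term is 16n ln 16 − 16n = 16(ln 16 − 1) n. Then the (1/2) ln(2π·16n) correction.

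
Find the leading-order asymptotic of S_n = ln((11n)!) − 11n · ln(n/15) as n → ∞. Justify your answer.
S_n ~ 11n · (ln 165 − 1) + O(ln n)

Stirling: ln((11n)!) = 11n ln(11n) − 11n + O(ln n).
  S_n = 11n ln(11n) − 11n − 11n ln(n/15) + O(ln n)
      = 11n ln(11n) − 11n ln n + 11n ln 15 − 11n + O(ln n)
      = 11n ln 11 + 11n ln 15 − 11n + O(ln n)
      = 11n (ln 165 − 1) + O(ln n).
Numerically ln(165) − 1 ≈ 4.1059.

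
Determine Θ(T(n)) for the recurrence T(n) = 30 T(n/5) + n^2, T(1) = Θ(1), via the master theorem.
T(n) = Θ(n^(log_5 30))

Master theorem: compare f(n) = n^2 to n^(log_5 30) where log_5 30 ≈ 2.113. Since 2 < log_5 30, we have f(n) = O(n^(log_5 30 − ε)) for some ε > 0 — Case 1. Hence T(n) = Θ(n^(log_5 30)).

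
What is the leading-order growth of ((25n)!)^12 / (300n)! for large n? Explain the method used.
((25n)!)^12/(300n)! ~ ((2π·25n)^(11/2) / sqrt(12)) · 12^(−12·25n)  →  0

Write N = 25n. Stirling: N! ~ sqrt(2π N)(N/e)^N and (12N)! ~ sqrt(2π·12N)·(12N/e)^(12N).
  (N!)^12/(12N)! ~ (2π N)^(12/2) (N/e)^(12N) / [sqrt(2π·12N) (12N/e)^(12N)]
     = (2π N)^(12/2) / sqrt(2π·12N) · (N/(12N))^(12N)
     = (2π N)^((12−1)/2) / sqrt(12) · 12^(−12N).
Since 12^12 > 1, the factor 12^(−12N) decays exponentially, so the ratio → 0. Substituting N = 25n gives the stated form.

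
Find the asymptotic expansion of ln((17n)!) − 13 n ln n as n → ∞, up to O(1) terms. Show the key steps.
ln((17n)!) − 13 n ln n = 4 n ln n + 17(ln 17 − 1) n + (1/2) ln(2π·17n) + O(1/n)

Stirling: ln((17n)!) = 17n ln(17n) − 17n + (1/2) ln(2π·17n) + O(1/n).
Expand 17n ln(17n) = 17n (ln n + ln 17) = 17n ln n + 17n ln 17.
Subtract 13n ln n: leading term is (17 − 13) n ln n = 4 n ln n. The next term is 17n ln 17 − 17n = 17(ln 17 − 1) n. Then the (1/2) ln(2π·17n) correction.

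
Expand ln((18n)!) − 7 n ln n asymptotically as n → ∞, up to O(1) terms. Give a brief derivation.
ln((18n)!) − 7 n ln n = 11 n ln n + 18(ln 18 − 1) n + (1/2) ln(2π·18n) + O(1/n)

Stirling: ln((18n)!) = 18n ln(18n) − 18n + (1/2) ln(2π·18n) + O(1/n).
Expand 18n ln(18n) = 18n (ln n + ln 18) = 18n ln n + 18n ln 18.
Subtract 7n ln n: leading term is (18 − 7) n ln n = 11 n ln n. The next term is 18n ln 18 − 18n = 18(ln 18 − 1) n. Then the (1/2) ln(2π·18n) correction.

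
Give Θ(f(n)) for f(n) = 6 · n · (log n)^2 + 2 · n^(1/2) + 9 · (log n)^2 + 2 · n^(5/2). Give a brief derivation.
f(n) ∈ Θ(n^(5/2))

Compare the terms by growth order. For large n, n^a · (log n)^b dominates n^a' · (log n)^b' iff a > a', or (a = a' and b > b'). Ranking the 4 terms shows the dominant one is 2 · n^(5/2). Hence f(n) ∈ Θ(n^(5/2)).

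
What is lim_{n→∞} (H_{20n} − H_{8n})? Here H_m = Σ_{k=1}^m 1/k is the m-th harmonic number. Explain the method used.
lim = ln(20/8) = ln(5/2)

Euler-Maclaurin gives H_m = ln m + γ + 1/(2m) + O(1/m^2). The γ and O(1/m) terms cancel in the difference:
  H_{20n} − H_{8n} = ln(20n) − ln(8n) + O(1/n) = ln(20/8) + O(1/n).
Hence the limit is ln(20/8) = ln(5/2).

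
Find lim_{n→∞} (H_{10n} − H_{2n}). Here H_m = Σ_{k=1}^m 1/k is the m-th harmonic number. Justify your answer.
lim = ln(10/2) = ln 5

Euler-Maclaurin gives H_m = ln m + γ + 1/(2m) + O(1/m^2). The γ and O(1/m) terms cancel in the difference:
  H_{10n} − H_{2n} = ln(10n) − ln(2n) + O(1/n) = ln(10/2) + O(1/n).
Hence the limit is ln(10/2) = ln 5.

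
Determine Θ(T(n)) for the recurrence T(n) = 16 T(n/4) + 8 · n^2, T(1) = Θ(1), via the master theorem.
T(n) = Θ(n^2 log n)

log_4 16 = 2, and f(n) = 8 · n^2 = Θ(n^(log_4 16)). This is Case 2 of the master theorem: T(n) = Θ(f(n) · log n) = Θ(n^2 log n).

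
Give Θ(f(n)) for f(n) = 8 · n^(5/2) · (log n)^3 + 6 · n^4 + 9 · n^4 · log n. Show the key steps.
f(n) ∈ Θ(n^4 · log n)

Compare the terms by growth order. For large n, n^a · (log n)^b dominates n^a' · (log n)^b' iff a > a', or (a = a' and b > b'). Ranking the 3 terms shows the dominant one is 9 · n^4 · log n. Hence f(n) ∈ Θ(n^4 · log n).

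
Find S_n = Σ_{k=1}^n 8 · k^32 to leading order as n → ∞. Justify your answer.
S_n ~ 8 · n^33 / 33

By integral comparison (Euler-Maclaurin), Σ_{k=1}^n 8 · k^32 = 8 · ∫_0^n x^32 dx + O(n^32) = 8 · n^33/33 + O(n^32). (Equivalently, Faulhaber's formula gives the same leading term.)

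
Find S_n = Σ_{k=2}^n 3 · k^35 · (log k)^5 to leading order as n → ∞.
S_n ~ n^36 · (log n)^5 / 12

By integral comparison, S_n = ∫_1^n 3 · x^35 · (log x)^5 dx + O(n^35 · (log n)^5). For the integral, the leading term of ∫_1^n x^35 (log x)^5 dx is n^36/36 · (log n)^5 (by repeated integration by parts; each step lowers the log-exponent and produces a relatively O(1/log n) correction). Hence S_n ~ n^36 · (log n)^5 / 12.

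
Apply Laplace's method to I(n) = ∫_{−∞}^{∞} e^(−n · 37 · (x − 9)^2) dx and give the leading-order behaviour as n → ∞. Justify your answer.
I(n) = sqrt(π/(37n))

Here φ(x) = 37 · (x − 9)^2 has its unique minimum at x* = 9 with φ(x*) = 0 and φ''(x*) = 74. Laplace's method gives
  I(n) ~ e^(−n φ(x*)) · sqrt(2π / (n · φ''(x*))) = sqrt(2π / (74n)) = sqrt(π/(37n)).
This is exact: substituting u = (x − 9)·sqrt(37n) gives I(n) = (1/sqrt(37n)) ∫_{−∞}^{∞} e^(−u^2) du = sqrt(π/(37n)).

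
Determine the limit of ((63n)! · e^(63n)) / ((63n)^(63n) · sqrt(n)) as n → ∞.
lim = sqrt(2π·63)

Stirling: (63n)! ~ sqrt(2π·63n) · (63n/e)^(63n). Hence
  (63n)! · e^(63n) / (63n)^(63n) ~ sqrt(2π·63n).
Dividing by sqrt(n): sqrt(2π·63n) / sqrt(n) = sqrt(2π·63) · n^((1−1)/2), so the limit is sqrt(2π·63).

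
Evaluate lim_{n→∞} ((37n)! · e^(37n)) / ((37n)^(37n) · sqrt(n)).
lim = sqrt(2π·37)

Stirling: (37n)! ~ sqrt(2π·37n) · (37n/e)^(37n). Hence
  (37n)! · e^(37n) / (37n)^(37n) ~ sqrt(2π·37n).
Dividing by sqrt(n): sqrt(2π·37n) / sqrt(n) = sqrt(2π·37) · n^((1−1)/2), so the limit is sqrt(2π·37).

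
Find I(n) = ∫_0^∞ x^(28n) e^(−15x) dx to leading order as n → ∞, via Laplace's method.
I(n) ~ (sqrt(2π·28n) / 15) · (28n/(15e))^(28n)

Write the integrand as exp(28n ln x − 15x) and set f(x) = 28n ln x − 15x. Then f'(x) = 28n/x − 15 = 0 at x* = 28n/15, and f''(x*) = −28n/x*^2 = −15^2/(28n). Laplace's method (interior maximum) gives
  I(n) ~ e^(f(x*)) · sqrt(2π / |f''(x*)|)
        = exp(28n ln(28n/15) − 28n) · sqrt(2π · 28n / 15^2)
        = (28n/15)^(28n) e^(−28n) · sqrt(2π·28n) / 15
        = (sqrt(2π·28n) / 15) · (28n/(15e))^(28n).
This matches Γ(28n+1)/15^(28n+1) with Stirling applied to Γ.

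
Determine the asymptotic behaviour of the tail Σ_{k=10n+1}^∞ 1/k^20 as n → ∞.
Σ_{k>10n} 1/k^20 ~ 1/(19 · (10n)^19)

Compare to the integral: ∫_{10n}^∞ x^(−20) dx = [−x^(−19)/19]_{10n}^∞ = 1/((20−1)·(10n)^19). Euler-Maclaurin then gives
  Σ_{k>10n} 1/k^20 = ∫_{10n}^∞ dx/x^20 − 1/(2·(10n)^20) + O(1/(10n)^21).
(Equivalently this is ζ(20) − Σ_{k≤10n} 1/k^20.)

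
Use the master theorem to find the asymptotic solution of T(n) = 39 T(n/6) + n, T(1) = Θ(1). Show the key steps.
T(n) = Θ(n^(log_6 39))

Master theorem: compare f(n) = n to n^(log_6 39) where log_6 39 ≈ 2.045. Since 1 < log_6 39, we have f(n) = O(n^(log_6 39 − ε)) for some ε > 0 — Case 1. Hence T(n) = Θ(n^(log_6 39)).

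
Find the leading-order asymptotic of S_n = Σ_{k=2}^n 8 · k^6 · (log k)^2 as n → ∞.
S_n ~ 8 · n^7 · (log n)^2 / 7

By integral comparison, S_n = ∫_1^n 8 · x^6 · (log x)^2 dx + O(n^6 · (log n)^2). For the integral, the leading term of ∫_1^n x^6 (log x)^2 dx is n^7/7 · (log n)^2 (by repeated integration by parts; each step lowers the log-exponent and produces a relatively O(1/log n) correction). Hence S_n ~ 8 · n^7 · (log n)^2 / 7.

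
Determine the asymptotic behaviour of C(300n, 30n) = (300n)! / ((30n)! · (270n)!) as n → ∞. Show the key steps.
C(300n, 30n) ~ (10000000000/387420489)^(30n) · sqrt(5/(9π·30n))

Write N = 30n. Apply Stirling to each factorial:
  (10N)! ~ sqrt(2π·10N) · (10N/e)^(10N),
  N! ~ sqrt(2π N) · (N/e)^N,
  (9N)! ~ sqrt(2π·9N) · (9N/e)^(9N).
The exponential factors combine to (10N)^(10N) / (N^N · (9N)^(9N)) = 10^(10N)/9^(9N) = (10^10/9^9)^N = (10000000000/387420489)^N.
The square-root prefactors combine to sqrt(2π·10N) / (sqrt(2π N)·sqrt(2π·9N)) = sqrt(10 / (2π·9·N)) = sqrt(5/(9π·30n)).
Substituting N = 30n: C(300n, 30n) ~ (10000000000/387420489)^(30n) · sqrt(5/(9π·30n)).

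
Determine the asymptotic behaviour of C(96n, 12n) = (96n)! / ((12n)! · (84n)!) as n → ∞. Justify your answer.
C(96n, 12n) ~ (16777216/823543)^(12n) · sqrt(4/(7π·12n))

Write N = 12n. Apply Stirling to each factorial:
  (8N)! ~ sqrt(2π·8N) · (8N/e)^(8N),
  N! ~ sqrt(2π N) · (N/e)^N,
  (7N)! ~ sqrt(2π·7N) · (7N/e)^(7N).
The exponential factors combine to (8N)^(8N) / (N^N · (7N)^(7N)) = 8^(8N)/7^(7N) = (8^8/7^7)^N = (16777216/823543)^N.
The square-root prefactors combine to sqrt(2π·8N) / (sqrt(2π N)·sqrt(2π·7N)) = sqrt(8 / (2π·7·N)) = sqrt(4/(7π·12n)).
Substituting N = 12n: C(96n, 12n) ~ (16777216/823543)^(12n) · sqrt(4/(7π·12n)).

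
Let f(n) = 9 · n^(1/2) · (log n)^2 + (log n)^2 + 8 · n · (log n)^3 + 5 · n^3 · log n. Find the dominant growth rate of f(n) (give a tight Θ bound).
f(n) ∈ Θ(n^3 · log n)

Compare the terms by growth order. For large n, n^a · (log n)^b dominates n^a' · (log n)^b' iff a > a', or (a = a' and b > b'). Ranking the 4 terms shows the dominant one is 5 · n^3 · log n. Hence f(n) ∈ Θ(n^3 · log n).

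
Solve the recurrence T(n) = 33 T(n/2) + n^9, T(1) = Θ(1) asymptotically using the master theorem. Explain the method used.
T(n) = Θ(n^9)

log_2 33 ≈ 5.044. f(n) = n^9 dominates n^(log_2 33) since 9 > 5.044, and the regularity condition a·f(n/b) = 33·(n/2)^9 = (33/512)·n^9 ≤ c·f(n) holds with c = 33/512 ≈ 0.0645 < 1. So this is Case 3: T(n) = Θ(f(n)) = Θ(n^9).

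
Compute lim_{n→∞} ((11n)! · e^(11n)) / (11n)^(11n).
lim = ∞

Stirling: (11n)! ~ sqrt(2π·11n) · (11n/e)^(11n). Hence
  (11n)! · e^(11n) / (11n)^(11n) ~ sqrt(2π·11n) = sqrt(2π·11) · sqrt(n) → ∞.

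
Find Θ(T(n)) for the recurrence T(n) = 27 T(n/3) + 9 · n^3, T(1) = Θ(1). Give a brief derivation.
T(n) = Θ(n^3 log n)

log_3 27 = 3, and f(n) = 9 · n^3 = Θ(n^(log_3 27)). This is Case 2 of the master theorem: T(n) = Θ(f(n) · log n) = Θ(n^3 log n).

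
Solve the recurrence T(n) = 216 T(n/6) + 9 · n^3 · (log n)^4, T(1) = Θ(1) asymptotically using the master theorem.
T(n) = Θ(n^3 · (log n)^5)

Here log_6 216 = 3 and f(n) = 9 · n^3 · (log n)^4 = Θ(n^(log_6 216) · (log n)^4). This is the extended Case 2 of the master theorem (f matches the critical exponent up to log factors), giving T(n) = Θ(n^(log_6 216) · (log n)^(4+1)) = Θ(n^3 · (log n)^5).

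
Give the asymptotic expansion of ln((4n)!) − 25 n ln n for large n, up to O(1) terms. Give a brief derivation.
ln((4n)!) − 25 n ln n = −21 n ln n + 4(ln 4 − 1) n + (1/2) ln(2π·4n) + O(1/n)

Stirling: ln((4n)!) = 4n ln(4n) − 4n + (1/2) ln(2π·4n) + O(1/n).
Expand 4n ln(4n) = 4n (ln n + ln 4) = 4n ln n + 4n ln 4.
Subtract 25n ln n: leading term is (4 − 25) n ln n = −21 n ln n. The next term is 4n ln 4 − 4n = 4(ln 4 − 1) n. Then the (1/2) ln(2π·4n) correction.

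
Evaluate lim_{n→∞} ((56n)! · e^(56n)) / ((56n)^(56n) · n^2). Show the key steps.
lim = 0

Stirling: (56n)! ~ sqrt(2π·56n) · (56n/e)^(56n). Hence
  (56n)! · e^(56n) / (56n)^(56n) ~ sqrt(2π·56n).
Dividing by n^2: sqrt(2π·56n) / n^2 = sqrt(2π·56) · n^((1−4)/2), so the expression behaves like sqrt(2π·56) · n^((1−4)/2) → 0.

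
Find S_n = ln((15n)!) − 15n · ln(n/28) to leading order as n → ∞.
S_n ~ 15n · (ln 420 − 1) + O(ln n)

Stirling: ln((15n)!) = 15n ln(15n) − 15n + O(ln n).
  S_n = 15n ln(15n) − 15n − 15n ln(n/28) + O(ln n)
      = 15n ln(15n) − 15n ln n + 15n ln 28 − 15n + O(ln n)
      = 15n ln 15 + 15n ln 28 − 15n + O(ln n)
      = 15n (ln 420 − 1) + O(ln n).
Numerically ln(420) − 1 ≈ 5.0403.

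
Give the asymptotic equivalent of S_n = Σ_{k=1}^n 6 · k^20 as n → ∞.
S_n ~ 2 · n^21 / 7

By integral comparison (Euler-Maclaurin), Σ_{k=1}^n 6 · k^20 = 6 · ∫_0^n x^20 dx + O(n^20) = 6 · n^21/21 = 2 · n^21 / 7 + O(n^20). (Equivalently, Faulhaber's formula gives the same leading term.)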